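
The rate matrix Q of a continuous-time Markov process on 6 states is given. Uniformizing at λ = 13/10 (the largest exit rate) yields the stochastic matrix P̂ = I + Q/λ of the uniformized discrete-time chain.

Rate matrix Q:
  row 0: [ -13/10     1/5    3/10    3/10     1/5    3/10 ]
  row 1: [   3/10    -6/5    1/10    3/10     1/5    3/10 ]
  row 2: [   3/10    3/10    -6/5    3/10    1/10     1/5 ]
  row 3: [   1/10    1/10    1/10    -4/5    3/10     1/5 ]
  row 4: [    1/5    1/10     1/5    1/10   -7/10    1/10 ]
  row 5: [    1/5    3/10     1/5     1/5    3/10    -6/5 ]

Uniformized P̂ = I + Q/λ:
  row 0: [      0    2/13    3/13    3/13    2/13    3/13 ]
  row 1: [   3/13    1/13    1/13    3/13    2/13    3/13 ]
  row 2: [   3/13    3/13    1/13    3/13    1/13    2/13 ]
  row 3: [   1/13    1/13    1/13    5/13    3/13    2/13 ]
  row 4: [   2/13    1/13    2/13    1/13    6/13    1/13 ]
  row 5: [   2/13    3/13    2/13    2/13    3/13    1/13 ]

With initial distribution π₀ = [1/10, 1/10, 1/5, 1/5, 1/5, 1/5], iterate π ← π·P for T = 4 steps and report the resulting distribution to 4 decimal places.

t=0: π = [0.1000, 0.1000, 0.2000, 0.2000, 0.2000, 0.2000]
t=1: π = [0.1462, 0.1462, 0.1231, 0.2154, 0.2308, 0.1385]
t=2: π = [0.1355, 0.1284, 0.1278, 0.2178, 0.2426, 0.1479]
t=3: π = [0.1360, 0.1298, 0.1278, 0.2156, 0.2468, 0.1441]
t=4: π = [0.1362, 0.1292, 0.1279, 0.2149, 0.2476, 0.1442]

π = [0.1362, 0.1292, 0.1279, 0.2149, 0.2476, 0.1442]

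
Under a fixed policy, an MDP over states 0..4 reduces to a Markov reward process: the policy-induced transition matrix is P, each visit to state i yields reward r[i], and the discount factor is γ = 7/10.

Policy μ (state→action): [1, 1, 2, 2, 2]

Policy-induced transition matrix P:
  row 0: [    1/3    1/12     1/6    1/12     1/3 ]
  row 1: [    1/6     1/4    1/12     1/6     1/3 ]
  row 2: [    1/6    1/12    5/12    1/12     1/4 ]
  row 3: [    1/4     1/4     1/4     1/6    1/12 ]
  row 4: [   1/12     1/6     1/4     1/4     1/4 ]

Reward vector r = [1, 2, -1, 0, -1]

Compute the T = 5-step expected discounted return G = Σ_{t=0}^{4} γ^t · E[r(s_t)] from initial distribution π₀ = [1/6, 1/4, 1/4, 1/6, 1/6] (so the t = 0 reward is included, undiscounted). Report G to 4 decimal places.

G = 0.2748

t=0: π = [0.1667, 0.2500, 0.2500, 0.1667, 0.1667], E[r] = 0.2500, γ^t·E[r] = 0.250000, running G = 0.250000
t=1: π = [0.1944, 0.1667, 0.2361, 0.1458, 0.2569], E[r] = 0.0347, γ^t·E[r] = 0.024306, running G = 0.274306
t=2: π = [0.1898, 0.1568, 0.2454, 0.1522, 0.2558], E[r] = 0.0023, γ^t·E[r] = 0.001134, running G = 0.275440
t=3: π = [0.1897, 0.1562, 0.2489, 0.1517, 0.2535], E[r] = -0.0005, γ^t·E[r] = -0.000165, running G = 0.275274
t=4: π = [0.1898, 0.1558, 0.2497, 0.1512, 0.2535], E[r] = -0.0019, γ^t·E[r] = -0.000445, running G = 0.274830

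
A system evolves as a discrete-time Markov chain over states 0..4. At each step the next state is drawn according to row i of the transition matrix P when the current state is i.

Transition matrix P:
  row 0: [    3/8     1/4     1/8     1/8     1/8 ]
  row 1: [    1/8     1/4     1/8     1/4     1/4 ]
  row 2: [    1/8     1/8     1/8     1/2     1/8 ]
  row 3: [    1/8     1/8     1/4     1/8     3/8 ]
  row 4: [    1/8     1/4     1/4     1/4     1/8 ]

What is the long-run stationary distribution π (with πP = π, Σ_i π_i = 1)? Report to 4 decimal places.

Balance equations π_j = Σ_i π_i·P[i][j]:
  π_0 = 3/8·π_0 + 1/8·π_1 + 1/8·π_2 + 1/8·π_3 + 1/8·π_4
  π_1 = 1/4·π_0 + 1/4·π_1 + 1/8·π_2 + 1/8·π_3 + 1/4·π_4
  π_2 = 1/8·π_0 + 1/8·π_1 + 1/8·π_2 + 1/4·π_3 + 1/4·π_4
  π_3 = 1/8·π_0 + 1/4·π_1 + 1/2·π_2 + 1/8·π_3 + 1/4·π_4
  normalize: π_0 + π_1 + π_2 + π_3 + π_4 = 1
Solving the linear system gives exactly π = [1/6, 376/1911, 695/3822, 311/1274, 115/546].

π = [0.1667, 0.1968, 0.1818, 0.2441, 0.2106]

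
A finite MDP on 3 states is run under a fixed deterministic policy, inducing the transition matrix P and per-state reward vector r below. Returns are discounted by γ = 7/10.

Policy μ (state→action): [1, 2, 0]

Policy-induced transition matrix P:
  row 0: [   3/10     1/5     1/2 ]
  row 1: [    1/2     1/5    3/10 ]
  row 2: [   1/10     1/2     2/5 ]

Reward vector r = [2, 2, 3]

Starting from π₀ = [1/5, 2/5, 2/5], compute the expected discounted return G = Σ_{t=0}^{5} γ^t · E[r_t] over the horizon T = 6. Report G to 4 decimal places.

G = 7.0415

t=0: π = [0.2000, 0.4000, 0.4000], E[r] = 2.4000, γ^t·E[r] = 2.400000, running G = 2.400000
t=1: π = [0.3000, 0.3200, 0.3800], E[r] = 2.3800, γ^t·E[r] = 1.666000, running G = 4.066000
t=2: π = [0.2880, 0.3140, 0.3980], E[r] = 2.3980, γ^t·E[r] = 1.175020, running G = 5.241020
t=3: π = [0.2832, 0.3194, 0.3974], E[r] = 2.3974, γ^t·E[r] = 0.822308, running G = 6.063328
t=4: π = [0.2844, 0.3192, 0.3964], E[r] = 2.3964, γ^t·E[r] = 0.575371, running G = 6.638699
t=5: π = [0.2846, 0.3189, 0.3965], E[r] = 2.3965, γ^t·E[r] = 0.402783, running G = 7.041482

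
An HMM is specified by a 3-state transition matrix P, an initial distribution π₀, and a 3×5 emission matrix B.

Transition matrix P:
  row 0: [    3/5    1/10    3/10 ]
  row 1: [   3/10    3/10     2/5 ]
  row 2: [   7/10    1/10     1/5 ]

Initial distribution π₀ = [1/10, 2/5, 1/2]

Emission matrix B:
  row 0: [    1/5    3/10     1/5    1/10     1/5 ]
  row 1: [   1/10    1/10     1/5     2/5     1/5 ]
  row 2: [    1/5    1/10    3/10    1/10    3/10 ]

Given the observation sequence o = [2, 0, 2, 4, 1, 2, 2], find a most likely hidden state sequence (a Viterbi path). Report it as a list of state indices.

path = [2, 0, 0, 0, 0, 0, 0]

t=0: δ = [2.000e-02, 8.000e-02, 1.500e-01]  (obs o_0=2)
t=1: δ = [2.100e-02, 2.400e-03, 6.400e-03]  ψ = [2, 1, 1]  (obs o_1=0)
t=2: δ = [2.520e-03, 4.200e-04, 1.890e-03]  ψ = [0, 0, 0]  (obs o_2=2)
t=3: δ = [3.024e-04, 5.040e-05, 2.268e-04]  ψ = [0, 0, 0]  (obs o_3=4)
t=4: δ = [5.443e-05, 3.024e-06, 9.072e-06]  ψ = [0, 0, 0]  (obs o_4=1)
t=5: δ = [6.532e-06, 1.089e-06, 4.899e-06]  ψ = [0, 0, 0]  (obs o_5=2)
t=6: δ = [7.838e-07, 1.306e-07, 5.879e-07]  ψ = [0, 0, 0]  (obs o_6=2)
backtrack: best end state = 0; path = [2, 0, 0, 0, 0, 0, 0]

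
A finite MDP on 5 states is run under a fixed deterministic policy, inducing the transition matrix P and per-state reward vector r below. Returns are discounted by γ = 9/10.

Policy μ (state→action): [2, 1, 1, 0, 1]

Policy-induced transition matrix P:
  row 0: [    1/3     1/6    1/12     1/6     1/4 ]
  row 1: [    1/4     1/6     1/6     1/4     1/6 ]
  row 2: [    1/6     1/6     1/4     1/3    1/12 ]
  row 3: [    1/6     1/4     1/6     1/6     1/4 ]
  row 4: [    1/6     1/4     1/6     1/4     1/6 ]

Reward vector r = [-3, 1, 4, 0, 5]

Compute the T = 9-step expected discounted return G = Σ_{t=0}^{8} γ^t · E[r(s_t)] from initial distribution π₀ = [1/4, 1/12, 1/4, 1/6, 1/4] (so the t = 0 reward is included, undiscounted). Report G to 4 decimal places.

t=0: π = [0.2500, 0.0833, 0.2500, 0.1667, 0.2500], E[r] = 1.5833, γ^t·E[r] = 1.583333, running G = 1.583333
t=1: π = [0.2153, 0.2014, 0.1667, 0.2361, 0.1806], E[r] = 1.1250, γ^t·E[r] = 1.012500, running G = 2.595833
t=2: π = [0.2193, 0.2014, 0.1626, 0.2263, 0.1904], E[r] = 1.1458, γ^t·E[r] = 0.928125, running G = 3.523958
t=3: π = [0.2200, 0.2014, 0.1619, 0.2264, 0.1902], E[r] = 1.1404, γ^t·E[r] = 0.831340, running G = 4.355298
t=4: π = [0.2201, 0.2014, 0.1618, 0.2263, 0.1904], E[r] = 1.1402, γ^t·E[r] = 0.748098, running G = 5.103396
t=5: π = [0.2201, 0.2014, 0.1618, 0.2263, 0.1904], E[r] = 1.1401, γ^t·E[r] = 0.673235, running G = 5.776631
t=6: π = [0.2201, 0.2014, 0.1618, 0.2263, 0.1904], E[r] = 1.1401, γ^t·E[r] = 0.605906, running G = 6.382538
t=7: π = [0.2201, 0.2014, 0.1618, 0.2263, 0.1904], E[r] = 1.1401, γ^t·E[r] = 0.545315, running G = 6.927852
t=8: π = [0.2201, 0.2014, 0.1618, 0.2263, 0.1904], E[r] = 1.1401, γ^t·E[r] = 0.490783, running G = 7.418636

G = 7.4186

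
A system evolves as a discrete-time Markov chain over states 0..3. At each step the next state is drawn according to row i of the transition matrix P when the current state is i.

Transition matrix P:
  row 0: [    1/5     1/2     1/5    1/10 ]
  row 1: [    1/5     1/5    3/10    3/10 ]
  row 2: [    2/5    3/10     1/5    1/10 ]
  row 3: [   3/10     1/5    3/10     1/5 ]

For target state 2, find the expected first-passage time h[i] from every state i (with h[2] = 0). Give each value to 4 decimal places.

First-step conditioning: h[2] = 0; for i ≠ 2, h[i] = 1 + Σ_k P[i][k]·h[k].
  h[0] = 1 + 1/5·h[0] + 1/2·h[1] + 1/10·h[3]
  h[1] = 1 + 1/5·h[0] + 1/5·h[1] + 3/10·h[3]
  h[3] = 1 + 3/10·h[0] + 1/5·h[1] + 1/5·h[3]
Solving the 3×3 linear system over states ≠ 2 gives exactly h = [1230/311, 1120/311, 0, 1130/311] (h[2] = 0 is the target).

h = [3.9550, 3.6013, 0.0000, 3.6334]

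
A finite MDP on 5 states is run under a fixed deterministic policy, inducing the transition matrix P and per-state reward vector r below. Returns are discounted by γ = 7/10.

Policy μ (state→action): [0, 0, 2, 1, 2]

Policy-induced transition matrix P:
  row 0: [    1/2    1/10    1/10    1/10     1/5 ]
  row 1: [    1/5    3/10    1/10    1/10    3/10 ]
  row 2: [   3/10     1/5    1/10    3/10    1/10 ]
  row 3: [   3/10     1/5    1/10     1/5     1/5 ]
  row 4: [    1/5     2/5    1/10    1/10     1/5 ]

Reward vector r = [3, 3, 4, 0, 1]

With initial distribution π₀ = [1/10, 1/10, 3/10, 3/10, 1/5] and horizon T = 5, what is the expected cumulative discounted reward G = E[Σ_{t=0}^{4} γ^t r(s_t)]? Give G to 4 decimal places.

G = 5.9490

t=0: π = [0.1000, 0.1000, 0.3000, 0.3000, 0.2000], E[r] = 2.0000, γ^t·E[r] = 2.000000, running G = 2.000000
t=1: π = [0.2900, 0.2400, 0.1000, 0.1900, 0.1800], E[r] = 2.1700, γ^t·E[r] = 1.519000, running G = 3.519000
t=2: π = [0.3160, 0.2310, 0.1000, 0.1390, 0.2140], E[r] = 2.2550, γ^t·E[r] = 1.104950, running G = 4.623950
t=3: π = [0.3187, 0.2343, 0.1000, 0.1339, 0.2131], E[r] = 2.2721, γ^t·E[r] = 0.779330, running G = 5.403280
t=4: π = [0.3190, 0.2342, 0.1000, 0.1334, 0.2134], E[r] = 2.2730, γ^t·E[r] = 0.545740, running G = 5.949020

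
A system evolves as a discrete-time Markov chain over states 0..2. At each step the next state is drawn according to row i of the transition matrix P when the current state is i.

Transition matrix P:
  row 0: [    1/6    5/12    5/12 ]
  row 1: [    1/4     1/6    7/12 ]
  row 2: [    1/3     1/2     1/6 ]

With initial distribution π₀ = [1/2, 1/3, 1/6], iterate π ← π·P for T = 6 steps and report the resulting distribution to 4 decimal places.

t=0: π = [0.5000, 0.3333, 0.1667]
t=1: π = [0.2222, 0.3472, 0.4306]
t=2: π = [0.2674, 0.3657, 0.3669]
t=3: π = [0.2583, 0.3558, 0.3859]
t=4: π = [0.2606, 0.3599, 0.3795]
t=5: π = [0.2599, 0.3583, 0.3818]
t=6: π = [0.2602, 0.3589, 0.3809]

π = [0.2602, 0.3589, 0.3809]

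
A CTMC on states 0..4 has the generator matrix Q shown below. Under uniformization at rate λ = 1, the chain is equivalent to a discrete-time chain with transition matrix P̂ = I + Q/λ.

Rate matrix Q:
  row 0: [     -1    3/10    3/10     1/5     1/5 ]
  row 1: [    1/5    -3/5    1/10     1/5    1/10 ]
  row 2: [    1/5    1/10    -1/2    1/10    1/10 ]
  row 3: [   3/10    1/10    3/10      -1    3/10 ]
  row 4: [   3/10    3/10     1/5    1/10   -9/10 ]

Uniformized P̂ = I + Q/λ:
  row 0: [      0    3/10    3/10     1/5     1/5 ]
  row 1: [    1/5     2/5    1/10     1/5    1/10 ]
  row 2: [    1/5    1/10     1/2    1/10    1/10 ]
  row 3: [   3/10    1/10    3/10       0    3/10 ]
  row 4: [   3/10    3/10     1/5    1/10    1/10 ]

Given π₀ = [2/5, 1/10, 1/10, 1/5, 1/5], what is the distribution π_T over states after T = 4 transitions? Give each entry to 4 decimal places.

t=0: π = [0.4000, 0.1000, 0.1000, 0.2000, 0.2000]
t=1: π = [0.1600, 0.2500, 0.2800, 0.1300, 0.1800]
t=2: π = [0.1990, 0.2430, 0.2880, 0.1280, 0.1420]
t=3: π = [0.1872, 0.2411, 0.2948, 0.1314, 0.1455]
t=4: π = [0.1903, 0.2389, 0.2962, 0.1297, 0.1450]

π = [0.1903, 0.2389, 0.2962, 0.1297, 0.1450]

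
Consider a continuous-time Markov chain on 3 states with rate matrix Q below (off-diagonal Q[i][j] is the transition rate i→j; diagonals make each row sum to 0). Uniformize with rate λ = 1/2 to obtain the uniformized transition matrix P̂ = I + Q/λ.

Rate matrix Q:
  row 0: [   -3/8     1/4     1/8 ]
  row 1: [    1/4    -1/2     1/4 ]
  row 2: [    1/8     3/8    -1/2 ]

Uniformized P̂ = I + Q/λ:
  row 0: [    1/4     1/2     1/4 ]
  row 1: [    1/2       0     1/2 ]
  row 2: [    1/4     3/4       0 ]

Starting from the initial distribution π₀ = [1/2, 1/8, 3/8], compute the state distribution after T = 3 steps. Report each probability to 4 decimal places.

π = [0.3203, 0.4434, 0.2363]

t=0: π = [0.5000, 0.1250, 0.3750]
t=1: π = [0.2813, 0.5313, 0.1875]
t=2: π = [0.3828, 0.2813, 0.3359]
t=3: π = [0.3203, 0.4434, 0.2363]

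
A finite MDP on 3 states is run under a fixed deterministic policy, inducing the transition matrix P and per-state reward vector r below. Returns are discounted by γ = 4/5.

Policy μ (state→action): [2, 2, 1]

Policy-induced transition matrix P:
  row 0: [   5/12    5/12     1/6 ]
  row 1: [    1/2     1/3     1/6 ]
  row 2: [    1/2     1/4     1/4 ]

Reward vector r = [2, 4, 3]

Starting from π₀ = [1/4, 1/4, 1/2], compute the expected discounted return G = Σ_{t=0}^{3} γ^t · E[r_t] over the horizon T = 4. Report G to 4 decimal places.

G = 8.6021

t=0: π = [0.2500, 0.2500, 0.5000], E[r] = 3.0000, γ^t·E[r] = 3.000000, running G = 3.000000
t=1: π = [0.4792, 0.3125, 0.2083], E[r] = 2.8333, γ^t·E[r] = 2.266667, running G = 5.266667
t=2: π = [0.4601, 0.3559, 0.1840], E[r] = 2.8958, γ^t·E[r] = 1.853333, running G = 7.120000
t=3: π = [0.4617, 0.3563, 0.1820], E[r] = 2.8947, γ^t·E[r] = 1.482074, running G = 8.602074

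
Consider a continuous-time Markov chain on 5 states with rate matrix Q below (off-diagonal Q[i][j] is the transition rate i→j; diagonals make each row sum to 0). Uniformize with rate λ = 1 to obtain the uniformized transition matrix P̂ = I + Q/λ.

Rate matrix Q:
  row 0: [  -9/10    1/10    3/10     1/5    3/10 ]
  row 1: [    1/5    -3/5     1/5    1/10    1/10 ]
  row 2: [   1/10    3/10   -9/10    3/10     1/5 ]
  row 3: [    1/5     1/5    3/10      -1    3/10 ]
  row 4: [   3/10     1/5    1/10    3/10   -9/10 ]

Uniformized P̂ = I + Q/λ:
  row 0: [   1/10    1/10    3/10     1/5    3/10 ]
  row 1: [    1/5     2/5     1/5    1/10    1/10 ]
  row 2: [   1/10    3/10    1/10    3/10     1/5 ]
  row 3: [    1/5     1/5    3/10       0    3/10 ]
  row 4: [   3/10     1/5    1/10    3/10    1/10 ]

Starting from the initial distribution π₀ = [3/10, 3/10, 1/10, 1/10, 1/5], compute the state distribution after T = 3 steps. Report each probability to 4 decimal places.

t=0: π = [0.3000, 0.3000, 0.1000, 0.1000, 0.2000]
t=1: π = [0.1800, 0.2400, 0.2100, 0.1800, 0.1900]
t=2: π = [0.1800, 0.2510, 0.1960, 0.1800, 0.1930]
t=3: π = [0.1817, 0.2518, 0.1971, 0.1778, 0.1916]

π = [0.1817, 0.2518, 0.1971, 0.1778, 0.1916]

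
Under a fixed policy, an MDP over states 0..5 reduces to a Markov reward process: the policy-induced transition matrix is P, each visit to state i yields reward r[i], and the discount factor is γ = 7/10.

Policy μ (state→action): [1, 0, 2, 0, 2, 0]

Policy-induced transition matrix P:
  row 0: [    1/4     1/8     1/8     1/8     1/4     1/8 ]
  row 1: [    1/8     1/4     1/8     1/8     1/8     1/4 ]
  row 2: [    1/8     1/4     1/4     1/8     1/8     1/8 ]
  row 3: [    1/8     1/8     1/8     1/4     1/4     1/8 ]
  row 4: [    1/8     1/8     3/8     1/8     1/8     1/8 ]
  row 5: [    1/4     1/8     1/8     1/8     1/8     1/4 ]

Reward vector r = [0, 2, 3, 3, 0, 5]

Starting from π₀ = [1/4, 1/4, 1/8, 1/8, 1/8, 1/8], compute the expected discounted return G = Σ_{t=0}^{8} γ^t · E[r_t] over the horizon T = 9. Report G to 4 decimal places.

G = 6.6294

t=0: π = [0.2500, 0.2500, 0.1250, 0.1250, 0.1250, 0.1250], E[r] = 1.8750, γ^t·E[r] = 1.875000, running G = 1.875000
t=1: π = [0.1719, 0.1719, 0.1719, 0.1406, 0.1719, 0.1719], E[r] = 2.1406, γ^t·E[r] = 1.498438, running G = 3.373438
t=2: π = [0.1680, 0.1680, 0.1895, 0.1426, 0.1641, 0.1680], E[r] = 2.1719, γ^t·E[r] = 1.064219, running G = 4.437656
t=3: π = [0.1670, 0.1697, 0.1897, 0.1428, 0.1638, 0.1670], E[r] = 2.1719, γ^t·E[r] = 0.744953, running G = 5.182609
t=4: π = [0.1667, 0.1699, 0.1897, 0.1429, 0.1637, 0.1671], E[r] = 2.1728, γ^t·E[r] = 0.521694, running G = 5.704304
t=5: π = [0.1667, 0.1699, 0.1896, 0.1429, 0.1637, 0.1671], E[r] = 2.1730, γ^t·E[r] = 0.365219, running G = 6.069522
t=6: π = [0.1667, 0.1699, 0.1896, 0.1429, 0.1637, 0.1671], E[r] = 2.1730, γ^t·E[r] = 0.255655, running G = 6.325177
t=7: π = [0.1667, 0.1699, 0.1896, 0.1429, 0.1637, 0.1671], E[r] = 2.1730, γ^t·E[r] = 0.178958, running G = 6.504135
t=8: π = [0.1667, 0.1699, 0.1896, 0.1429, 0.1637, 0.1671], E[r] = 2.1730, γ^t·E[r] = 0.125271, running G = 6.629406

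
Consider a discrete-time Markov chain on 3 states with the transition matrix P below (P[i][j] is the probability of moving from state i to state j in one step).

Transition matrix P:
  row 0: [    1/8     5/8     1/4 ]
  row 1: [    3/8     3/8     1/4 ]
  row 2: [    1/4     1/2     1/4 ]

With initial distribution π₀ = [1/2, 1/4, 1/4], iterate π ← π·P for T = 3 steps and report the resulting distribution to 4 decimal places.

t=0: π = [0.5000, 0.2500, 0.2500]
t=1: π = [0.2188, 0.5313, 0.2500]
t=2: π = [0.2891, 0.4609, 0.2500]
t=3: π = [0.2715, 0.4785, 0.2500]

π = [0.2715, 0.4785, 0.2500]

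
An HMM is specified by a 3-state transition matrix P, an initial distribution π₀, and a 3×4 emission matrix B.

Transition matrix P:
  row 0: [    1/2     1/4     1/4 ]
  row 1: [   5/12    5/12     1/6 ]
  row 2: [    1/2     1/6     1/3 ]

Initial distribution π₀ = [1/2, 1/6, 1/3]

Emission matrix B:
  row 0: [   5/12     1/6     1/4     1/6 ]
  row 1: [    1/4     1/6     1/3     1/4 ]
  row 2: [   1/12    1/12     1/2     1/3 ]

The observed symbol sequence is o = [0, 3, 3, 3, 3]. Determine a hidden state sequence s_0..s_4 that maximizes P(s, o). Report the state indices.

t=0: δ = [2.083e-01, 4.167e-02, 2.778e-02]  (obs o_0=0)
t=1: δ = [1.736e-02, 1.302e-02, 1.736e-02]  ψ = [0, 0, 0]  (obs o_1=3)
t=2: δ = [1.447e-03, 1.356e-03, 1.929e-03]  ψ = [0, 1, 2]  (obs o_2=3)
t=3: δ = [1.608e-04, 1.413e-04, 2.143e-04]  ψ = [2, 1, 2]  (obs o_3=3)
t=4: δ = [1.786e-05, 1.472e-05, 2.381e-05]  ψ = [2, 1, 2]  (obs o_4=3)
backtrack: best end state = 2; path = [0, 2, 2, 2, 2]

path = [0, 2, 2, 2, 2]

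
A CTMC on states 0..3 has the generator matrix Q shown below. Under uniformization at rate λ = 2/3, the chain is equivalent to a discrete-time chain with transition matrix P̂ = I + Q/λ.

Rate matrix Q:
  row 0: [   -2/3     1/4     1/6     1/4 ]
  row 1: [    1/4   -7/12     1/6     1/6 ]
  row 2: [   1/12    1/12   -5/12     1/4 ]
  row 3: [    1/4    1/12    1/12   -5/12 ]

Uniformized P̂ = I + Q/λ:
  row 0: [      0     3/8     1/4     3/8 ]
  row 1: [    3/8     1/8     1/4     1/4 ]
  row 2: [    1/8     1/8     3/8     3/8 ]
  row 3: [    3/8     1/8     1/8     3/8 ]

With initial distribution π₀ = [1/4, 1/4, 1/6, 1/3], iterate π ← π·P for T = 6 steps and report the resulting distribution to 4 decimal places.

π = [0.2299, 0.1825, 0.2354, 0.3522]

t=0: π = [0.2500, 0.2500, 0.1667, 0.3333]
t=1: π = [0.2396, 0.1875, 0.2292, 0.3438]
t=2: π = [0.2279, 0.1849, 0.2357, 0.3516]
t=3: π = [0.2306, 0.1820, 0.2355, 0.3519]
t=4: π = [0.2296, 0.1827, 0.2355, 0.3523]
t=5: π = [0.2300, 0.1824, 0.2354, 0.3522]
t=6: π = [0.2299, 0.1825, 0.2354, 0.3522]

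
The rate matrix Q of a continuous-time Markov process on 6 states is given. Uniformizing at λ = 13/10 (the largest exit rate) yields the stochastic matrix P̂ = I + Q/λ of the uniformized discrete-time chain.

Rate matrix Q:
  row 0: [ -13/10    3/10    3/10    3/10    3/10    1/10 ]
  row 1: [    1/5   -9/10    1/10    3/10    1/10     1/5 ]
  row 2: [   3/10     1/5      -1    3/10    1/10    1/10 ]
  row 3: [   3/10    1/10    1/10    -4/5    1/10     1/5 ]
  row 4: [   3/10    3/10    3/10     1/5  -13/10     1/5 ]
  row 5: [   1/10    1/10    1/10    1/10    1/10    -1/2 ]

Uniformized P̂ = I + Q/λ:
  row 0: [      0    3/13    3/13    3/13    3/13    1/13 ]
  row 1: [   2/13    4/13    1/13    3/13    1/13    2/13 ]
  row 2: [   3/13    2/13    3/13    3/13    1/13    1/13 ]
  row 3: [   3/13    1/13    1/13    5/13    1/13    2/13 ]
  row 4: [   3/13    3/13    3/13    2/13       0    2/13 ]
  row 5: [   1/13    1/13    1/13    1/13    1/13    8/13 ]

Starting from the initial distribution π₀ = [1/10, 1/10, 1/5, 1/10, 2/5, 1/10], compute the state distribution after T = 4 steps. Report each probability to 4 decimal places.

π = [0.1480, 0.1632, 0.1355, 0.2236, 0.0932, 0.2365]

t=0: π = [0.1000, 0.1000, 0.2000, 0.1000, 0.4000, 0.1000]
t=1: π = [0.1846, 0.1923, 0.1846, 0.2000, 0.0615, 0.1769]
t=2: π = [0.1462, 0.1734, 0.1432, 0.2296, 0.1006, 0.2071]
t=3: π = [0.1518, 0.1659, 0.1369, 0.2265, 0.0917, 0.2272]
t=4: π = [0.1480, 0.1632, 0.1355, 0.2236, 0.0932, 0.2365]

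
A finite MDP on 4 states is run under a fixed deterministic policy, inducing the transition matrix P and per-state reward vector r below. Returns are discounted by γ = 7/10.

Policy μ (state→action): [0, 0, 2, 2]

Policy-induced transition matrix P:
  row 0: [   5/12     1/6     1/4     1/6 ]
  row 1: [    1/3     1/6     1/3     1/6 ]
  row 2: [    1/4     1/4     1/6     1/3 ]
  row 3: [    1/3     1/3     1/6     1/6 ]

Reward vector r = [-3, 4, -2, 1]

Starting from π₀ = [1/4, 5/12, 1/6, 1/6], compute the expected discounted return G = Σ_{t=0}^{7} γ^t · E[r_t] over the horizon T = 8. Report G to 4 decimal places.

t=0: π = [0.2500, 0.4167, 0.1667, 0.1667], E[r] = 0.7500, γ^t·E[r] = 0.750000, running G = 0.750000
t=1: π = [0.3403, 0.2083, 0.2569, 0.1944], E[r] = -0.5069, γ^t·E[r] = -0.354861, running G = 0.395139
t=2: π = [0.3403, 0.2205, 0.2297, 0.2095], E[r] = -0.3889, γ^t·E[r] = -0.190556, running G = 0.204583
t=3: π = [0.3425, 0.2207, 0.2318, 0.2050], E[r] = -0.4033, γ^t·E[r] = -0.138335, running G = 0.066249
t=4: π = [0.3426, 0.2201, 0.2320, 0.2053], E[r] = -0.4058, γ^t·E[r] = -0.097441, running G = -0.031193
t=5: π = [0.3425, 0.2202, 0.2319, 0.2053], E[r] = -0.4053, γ^t·E[r] = -0.068111, running G = -0.099303
t=6: π = [0.3426, 0.2202, 0.2319, 0.2053], E[r] = -0.4053, γ^t·E[r] = -0.047685, running G = -0.146988
t=7: π = [0.3426, 0.2202, 0.2319, 0.2053], E[r] = -0.4053, γ^t·E[r] = -0.033380, running G = -0.180368

G = -0.1804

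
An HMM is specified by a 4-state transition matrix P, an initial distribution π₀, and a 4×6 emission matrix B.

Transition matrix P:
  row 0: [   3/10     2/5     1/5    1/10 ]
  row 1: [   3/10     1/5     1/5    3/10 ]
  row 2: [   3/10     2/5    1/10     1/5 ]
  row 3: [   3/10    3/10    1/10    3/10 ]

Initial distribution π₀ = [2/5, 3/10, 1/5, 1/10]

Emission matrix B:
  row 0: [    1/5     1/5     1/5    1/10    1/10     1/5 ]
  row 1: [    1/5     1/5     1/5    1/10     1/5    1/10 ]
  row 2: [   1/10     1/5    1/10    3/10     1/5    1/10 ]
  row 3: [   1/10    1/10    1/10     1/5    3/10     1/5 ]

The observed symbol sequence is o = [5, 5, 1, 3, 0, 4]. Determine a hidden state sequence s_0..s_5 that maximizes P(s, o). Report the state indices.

path = [0, 0, 1, 2, 1, 3]

t=0: δ = [8.000e-02, 3.000e-02, 2.000e-02, 2.000e-02]  (obs o_0=5)
t=1: δ = [4.800e-03, 3.200e-03, 1.600e-03, 1.800e-03]  ψ = [0, 0, 0, 1]  (obs o_1=5)
t=2: δ = [2.880e-04, 3.840e-04, 1.920e-04, 9.600e-05]  ψ = [0, 0, 0, 1]  (obs o_2=1)
t=3: δ = [1.152e-05, 1.152e-05, 2.304e-05, 2.304e-05]  ψ = [1, 0, 1, 1]  (obs o_3=3)
t=4: δ = [1.382e-06, 1.843e-06, 2.304e-07, 6.912e-07]  ψ = [2, 2, 0, 3]  (obs o_4=0)
t=5: δ = [5.530e-08, 1.106e-07, 7.373e-08, 1.659e-07]  ψ = [1, 0, 1, 1]  (obs o_5=4)
backtrack: best end state = 3; path = [0, 0, 1, 2, 1, 3]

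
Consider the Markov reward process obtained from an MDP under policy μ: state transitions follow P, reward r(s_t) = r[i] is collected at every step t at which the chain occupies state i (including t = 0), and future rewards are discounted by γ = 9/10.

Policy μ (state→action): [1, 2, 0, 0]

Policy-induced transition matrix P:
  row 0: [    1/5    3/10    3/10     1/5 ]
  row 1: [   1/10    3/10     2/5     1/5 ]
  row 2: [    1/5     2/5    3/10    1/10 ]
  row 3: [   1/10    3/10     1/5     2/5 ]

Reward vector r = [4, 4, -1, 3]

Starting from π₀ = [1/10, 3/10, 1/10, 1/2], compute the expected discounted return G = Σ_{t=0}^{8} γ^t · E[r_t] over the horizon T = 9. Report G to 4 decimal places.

G = 14.5291

t=0: π = [0.1000, 0.3000, 0.1000, 0.5000], E[r] = 3.0000, γ^t·E[r] = 3.000000, running G = 3.000000
t=1: π = [0.1200, 0.3100, 0.2800, 0.2900], E[r] = 2.3100, γ^t·E[r] = 2.079000, running G = 5.079000
t=2: π = [0.1400, 0.3280, 0.3020, 0.2300], E[r] = 2.2600, γ^t·E[r] = 1.830600, running G = 6.909600
t=3: π = [0.1442, 0.3302, 0.3098, 0.2158], E[r] = 2.2352, γ^t·E[r] = 1.629461, running G = 8.539061
t=4: π = [0.1454, 0.3310, 0.3114, 0.2122], E[r] = 2.2306, γ^t·E[r] = 1.463510, running G = 10.002571
t=5: π = [0.1457, 0.3311, 0.3119, 0.2113], E[r] = 2.2293, γ^t·E[r] = 1.316384, running G = 11.318955
t=6: π = [0.1458, 0.3312, 0.3120, 0.2111], E[r] = 2.2290, γ^t·E[r] = 1.184584, running G = 12.503539
t=7: π = [0.1458, 0.3312, 0.3120, 0.2110], E[r] = 2.2289, γ^t·E[r] = 1.066088, running G = 13.569627
t=8: π = [0.1458, 0.3312, 0.3120, 0.2110], E[r] = 2.2289, γ^t·E[r] = 0.959471, running G = 14.529098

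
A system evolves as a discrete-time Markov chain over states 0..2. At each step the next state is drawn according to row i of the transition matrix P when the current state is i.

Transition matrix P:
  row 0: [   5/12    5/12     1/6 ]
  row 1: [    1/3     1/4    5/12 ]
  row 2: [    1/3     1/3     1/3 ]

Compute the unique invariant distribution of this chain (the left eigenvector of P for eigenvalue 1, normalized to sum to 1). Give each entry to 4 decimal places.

π = [0.3636, 0.3357, 0.3007]

Balance equations π_j = Σ_i π_i·P[i][j]:
  π_0 = 5/12·π_0 + 1/3·π_1 + 1/3·π_2
  π_1 = 5/12·π_0 + 1/4·π_1 + 1/3·π_2
  normalize: π_0 + π_1 + π_2 = 1
Solving the linear system gives exactly π = [4/11, 48/143, 43/143].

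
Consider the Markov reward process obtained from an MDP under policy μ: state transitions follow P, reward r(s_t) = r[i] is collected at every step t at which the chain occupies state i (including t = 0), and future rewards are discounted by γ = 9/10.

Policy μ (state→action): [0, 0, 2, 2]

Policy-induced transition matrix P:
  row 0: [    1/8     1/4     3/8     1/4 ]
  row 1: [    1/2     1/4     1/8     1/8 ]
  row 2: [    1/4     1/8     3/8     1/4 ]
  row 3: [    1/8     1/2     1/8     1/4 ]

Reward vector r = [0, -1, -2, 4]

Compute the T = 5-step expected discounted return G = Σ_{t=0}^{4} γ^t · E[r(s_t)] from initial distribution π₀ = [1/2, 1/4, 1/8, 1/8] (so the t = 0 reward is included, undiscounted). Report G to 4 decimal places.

G = 0.2339

t=0: π = [0.5000, 0.2500, 0.1250, 0.1250], E[r] = 0.0000, γ^t·E[r] = 0.000000, running G = 0.000000
t=1: π = [0.2344, 0.2656, 0.2813, 0.2188], E[r] = 0.0469, γ^t·E[r] = 0.042188, running G = 0.042188
t=2: π = [0.2598, 0.2695, 0.2539, 0.2168], E[r] = 0.0898, γ^t·E[r] = 0.072773, running G = 0.114961
t=3: π = [0.2578, 0.2725, 0.2534, 0.2163], E[r] = 0.0859, γ^t·E[r] = 0.062648, running G = 0.177609
t=4: π = [0.2589, 0.2724, 0.2528, 0.2159], E[r] = 0.0858, γ^t·E[r] = 0.056263, running G = 0.233873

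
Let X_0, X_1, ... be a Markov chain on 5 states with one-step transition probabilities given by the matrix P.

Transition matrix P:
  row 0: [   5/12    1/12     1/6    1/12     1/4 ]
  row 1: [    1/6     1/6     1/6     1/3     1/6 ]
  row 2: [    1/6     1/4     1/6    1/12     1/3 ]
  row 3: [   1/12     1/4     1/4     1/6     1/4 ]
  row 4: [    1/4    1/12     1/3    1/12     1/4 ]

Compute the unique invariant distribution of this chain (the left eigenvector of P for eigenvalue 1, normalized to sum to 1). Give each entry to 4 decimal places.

Balance equations π_j = Σ_i π_i·P[i][j]:
  π_0 = 5/12·π_0 + 1/6·π_1 + 1/6·π_2 + 1/12·π_3 + 1/4·π_4
  π_1 = 1/12·π_0 + 1/6·π_1 + 1/4·π_2 + 1/4·π_3 + 1/12·π_4
  π_2 = 1/6·π_0 + 1/6·π_1 + 1/6·π_2 + 1/4·π_3 + 1/3·π_4
  π_3 = 1/12·π_0 + 1/3·π_1 + 1/12·π_2 + 1/6·π_3 + 1/12·π_4
  normalize: π_0 + π_1 + π_2 + π_3 + π_4 = 1
Solving the linear system gives exactly π = [1922/8151, 115/741, 1796/8151, 362/2717, 694/2717].

π = [0.2358, 0.1552, 0.2203, 0.1332, 0.2554]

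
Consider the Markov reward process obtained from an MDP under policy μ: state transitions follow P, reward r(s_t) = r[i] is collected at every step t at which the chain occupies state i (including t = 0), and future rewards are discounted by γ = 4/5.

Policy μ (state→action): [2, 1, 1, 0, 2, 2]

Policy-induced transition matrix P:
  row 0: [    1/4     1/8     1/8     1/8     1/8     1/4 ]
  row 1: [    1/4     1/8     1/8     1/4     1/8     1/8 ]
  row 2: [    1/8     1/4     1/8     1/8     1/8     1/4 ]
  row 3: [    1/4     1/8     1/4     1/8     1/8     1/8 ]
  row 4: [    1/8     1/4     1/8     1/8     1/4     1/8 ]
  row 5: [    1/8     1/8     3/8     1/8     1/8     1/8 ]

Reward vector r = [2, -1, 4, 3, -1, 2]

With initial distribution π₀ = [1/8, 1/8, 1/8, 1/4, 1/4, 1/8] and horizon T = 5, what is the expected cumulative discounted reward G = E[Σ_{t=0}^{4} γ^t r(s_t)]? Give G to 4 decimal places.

t=0: π = [0.1250, 0.1250, 0.1250, 0.2500, 0.2500, 0.1250], E[r] = 1.3750, γ^t·E[r] = 1.375000, running G = 1.375000
t=1: π = [0.1875, 0.1719, 0.1875, 0.1406, 0.1563, 0.1563], E[r] = 1.5313, γ^t·E[r] = 1.225000, running G = 2.600000
t=2: π = [0.1875, 0.1680, 0.1816, 0.1465, 0.1445, 0.1719], E[r] = 1.5723, γ^t·E[r] = 1.006250, running G = 3.606250
t=3: π = [0.1877, 0.1658, 0.1863, 0.1460, 0.1431, 0.1711], E[r] = 1.5920, γ^t·E[r] = 0.815125, running G = 4.421375
t=4: π = [0.1874, 0.1662, 0.1860, 0.1457, 0.1429, 0.1718], E[r] = 1.5906, γ^t·E[r] = 0.651525, running G = 5.072900

G = 5.0729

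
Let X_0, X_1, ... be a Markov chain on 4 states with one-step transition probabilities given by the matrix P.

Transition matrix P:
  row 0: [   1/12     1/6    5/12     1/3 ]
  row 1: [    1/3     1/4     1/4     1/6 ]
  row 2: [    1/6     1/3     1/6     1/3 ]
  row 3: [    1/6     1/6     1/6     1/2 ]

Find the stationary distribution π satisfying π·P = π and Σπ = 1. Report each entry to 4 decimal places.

Balance equations π_j = Σ_i π_i·P[i][j]:
  π_0 = 1/12·π_0 + 1/3·π_1 + 1/6·π_2 + 1/6·π_3
  π_1 = 1/6·π_0 + 1/4·π_1 + 1/3·π_2 + 1/6·π_3
  π_2 = 5/12·π_0 + 1/4·π_1 + 1/6·π_2 + 1/6·π_3
  normalize: π_0 + π_1 + π_2 + π_3 = 1
Solving the linear system gives exactly π = [158/839, 188/839, 195/839, 298/839].

π = [0.1883, 0.2241, 0.2324, 0.3552]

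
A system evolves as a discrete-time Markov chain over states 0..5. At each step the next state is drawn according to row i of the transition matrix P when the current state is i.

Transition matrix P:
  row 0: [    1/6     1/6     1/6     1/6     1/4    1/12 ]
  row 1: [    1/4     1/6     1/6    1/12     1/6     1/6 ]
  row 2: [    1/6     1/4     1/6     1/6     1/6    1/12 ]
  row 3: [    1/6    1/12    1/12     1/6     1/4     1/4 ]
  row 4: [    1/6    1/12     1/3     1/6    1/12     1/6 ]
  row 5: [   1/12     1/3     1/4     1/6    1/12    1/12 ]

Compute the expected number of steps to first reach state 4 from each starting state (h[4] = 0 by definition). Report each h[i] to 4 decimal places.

h = [5.0028, 5.4925, 5.4605, 5.0827, 0.0000, 5.9563]

First-step conditioning: h[4] = 0; for i ≠ 4, h[i] = 1 + Σ_k P[i][k]·h[k].
  h[0] = 1 + 1/6·h[0] + 1/6·h[1] + 1/6·h[2] + 1/6·h[3] + 1/12·h[5]
  h[1] = 1 + 1/4·h[0] + 1/6·h[1] + 1/6·h[2] + 1/12·h[3] + 1/6·h[5]
  h[2] = 1 + 1/6·h[0] + 1/4·h[1] + 1/6·h[2] + 1/6·h[3] + 1/12·h[5]
  h[3] = 1 + 1/6·h[0] + 1/12·h[1] + 1/12·h[2] + 1/6·h[3] + 1/4·h[5]
  h[5] = 1 + 1/12·h[0] + 1/3·h[1] + 1/4·h[2] + 1/6·h[3] + 1/12·h[5]
Solving the 5×5 linear system over states ≠ 4 gives exactly h = [16264/3251, 17856/3251, 17752/3251, 16524/3251, 0, 19364/3251] (h[4] = 0 is the target).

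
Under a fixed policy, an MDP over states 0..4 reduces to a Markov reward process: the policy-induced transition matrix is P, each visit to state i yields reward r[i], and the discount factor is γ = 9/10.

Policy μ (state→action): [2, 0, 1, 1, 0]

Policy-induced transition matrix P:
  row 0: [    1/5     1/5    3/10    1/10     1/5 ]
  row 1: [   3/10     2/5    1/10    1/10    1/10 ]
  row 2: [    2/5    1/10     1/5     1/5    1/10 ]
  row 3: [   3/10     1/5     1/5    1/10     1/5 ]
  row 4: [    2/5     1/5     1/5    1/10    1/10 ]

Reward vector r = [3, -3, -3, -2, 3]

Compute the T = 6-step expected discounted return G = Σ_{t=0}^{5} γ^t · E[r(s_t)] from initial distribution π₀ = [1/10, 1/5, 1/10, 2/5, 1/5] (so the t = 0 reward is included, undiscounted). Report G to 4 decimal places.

G = -1.4223

t=0: π = [0.1000, 0.2000, 0.1000, 0.4000, 0.2000], E[r] = -0.8000, γ^t·E[r] = -0.800000, running G = -0.800000
t=1: π = [0.3200, 0.2300, 0.1900, 0.1100, 0.1500], E[r] = -0.0700, γ^t·E[r] = -0.063000, running G = -0.863000
t=2: π = [0.3020, 0.2270, 0.2090, 0.1190, 0.1430], E[r] = -0.2110, γ^t·E[r] = -0.170910, running G = -1.033910
t=3: π = [0.3050, 0.2245, 0.2075, 0.1209, 0.1421], E[r] = -0.1965, γ^t·E[r] = -0.143249, running G = -1.177159
t=4: π = [0.3045, 0.2242, 0.2081, 0.1208, 0.1426], E[r] = -0.1970, γ^t·E[r] = -0.129219, running G = -1.306377
t=5: π = [0.3046, 0.2240, 0.2080, 0.1208, 0.1425], E[r] = -0.1964, γ^t·E[r] = -0.115949, running G = -1.422327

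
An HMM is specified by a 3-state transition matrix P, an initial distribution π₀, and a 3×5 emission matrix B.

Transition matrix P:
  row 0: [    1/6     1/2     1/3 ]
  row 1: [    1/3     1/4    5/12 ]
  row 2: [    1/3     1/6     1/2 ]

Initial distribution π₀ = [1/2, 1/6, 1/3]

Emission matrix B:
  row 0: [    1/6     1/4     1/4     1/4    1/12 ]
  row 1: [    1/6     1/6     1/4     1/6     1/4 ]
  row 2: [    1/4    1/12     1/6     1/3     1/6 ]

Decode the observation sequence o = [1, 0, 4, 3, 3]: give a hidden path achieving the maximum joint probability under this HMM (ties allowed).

t=0: δ = [1.250e-01, 2.778e-02, 2.778e-02]  (obs o_0=1)
t=1: δ = [3.472e-03, 1.042e-02, 1.042e-02]  ψ = [0, 0, 0]  (obs o_1=0)
t=2: δ = [2.894e-04, 6.510e-04, 8.681e-04]  ψ = [1, 1, 2]  (obs o_2=4)
t=3: δ = [7.234e-05, 2.713e-05, 1.447e-04]  ψ = [2, 1, 2]  (obs o_3=3)
t=4: δ = [1.206e-05, 6.028e-06, 2.411e-05]  ψ = [2, 0, 2]  (obs o_4=3)
backtrack: best end state = 2; path = [0, 2, 2, 2, 2]

path = [0, 2, 2, 2, 2]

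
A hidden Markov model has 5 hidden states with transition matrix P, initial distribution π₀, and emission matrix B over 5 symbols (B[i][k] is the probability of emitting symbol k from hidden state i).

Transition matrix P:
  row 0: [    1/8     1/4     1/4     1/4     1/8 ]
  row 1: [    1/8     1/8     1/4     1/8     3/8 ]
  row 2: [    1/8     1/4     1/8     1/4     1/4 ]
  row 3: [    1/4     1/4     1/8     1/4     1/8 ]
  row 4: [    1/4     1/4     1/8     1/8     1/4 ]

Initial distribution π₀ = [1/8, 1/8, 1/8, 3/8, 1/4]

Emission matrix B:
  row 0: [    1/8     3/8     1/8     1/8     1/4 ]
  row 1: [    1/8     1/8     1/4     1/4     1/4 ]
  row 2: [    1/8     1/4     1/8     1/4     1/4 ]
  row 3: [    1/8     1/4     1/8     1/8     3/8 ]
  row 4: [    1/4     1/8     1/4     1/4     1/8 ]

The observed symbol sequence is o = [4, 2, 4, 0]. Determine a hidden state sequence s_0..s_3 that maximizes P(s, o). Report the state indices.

path = [3, 1, 2, 4]

t=0: δ = [3.125e-02, 3.125e-02, 3.125e-02, 1.406e-01, 3.125e-02]  (obs o_0=4)
t=1: δ = [4.395e-03, 8.789e-03, 2.197e-03, 4.395e-03, 4.395e-03]  ψ = [3, 3, 3, 3, 3]  (obs o_1=2)
t=2: δ = [2.747e-04, 2.747e-04, 5.493e-04, 4.120e-04, 4.120e-04]  ψ = [1, 0, 1, 0, 1]  (obs o_2=4)
t=3: δ = [1.287e-05, 1.717e-05, 8.583e-06, 1.717e-05, 3.433e-05]  ψ = [3, 2, 0, 2, 2]  (obs o_3=0)
backtrack: best end state = 4; path = [3, 1, 2, 4]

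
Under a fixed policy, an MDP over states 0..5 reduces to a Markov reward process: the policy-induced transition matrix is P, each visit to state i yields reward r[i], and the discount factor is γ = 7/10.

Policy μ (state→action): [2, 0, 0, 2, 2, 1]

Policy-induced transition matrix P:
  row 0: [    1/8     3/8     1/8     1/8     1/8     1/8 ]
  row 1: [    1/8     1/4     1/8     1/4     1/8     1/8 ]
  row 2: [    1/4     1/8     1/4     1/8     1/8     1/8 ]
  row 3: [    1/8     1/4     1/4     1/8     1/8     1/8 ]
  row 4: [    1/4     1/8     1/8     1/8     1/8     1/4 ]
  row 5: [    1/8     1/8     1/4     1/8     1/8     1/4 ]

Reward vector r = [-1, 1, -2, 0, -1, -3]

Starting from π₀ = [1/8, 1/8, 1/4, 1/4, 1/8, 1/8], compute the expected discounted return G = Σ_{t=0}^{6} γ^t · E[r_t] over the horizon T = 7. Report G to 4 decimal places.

t=0: π = [0.1250, 0.1250, 0.2500, 0.2500, 0.1250, 0.1250], E[r] = -1.0000, γ^t·E[r] = -1.000000, running G = -1.000000
t=1: π = [0.1719, 0.2031, 0.2031, 0.1406, 0.1250, 0.1563], E[r] = -0.9688, γ^t·E[r] = -0.678125, running G = -1.678125
t=2: π = [0.1660, 0.2109, 0.1875, 0.1504, 0.1250, 0.1602], E[r] = -0.9355, γ^t·E[r] = -0.458418, running G = -2.136543
t=3: π = [0.1641, 0.2117, 0.1873, 0.1514, 0.1250, 0.1606], E[r] = -0.9338, γ^t·E[r] = -0.320306, running G = -2.456849
t=4: π = [0.1640, 0.2114, 0.1874, 0.1515, 0.1250, 0.1607], E[r] = -0.9346, γ^t·E[r] = -0.224390, running G = -2.681240
t=5: π = [0.1641, 0.2114, 0.1874, 0.1514, 0.1250, 0.1607], E[r] = -0.9347, γ^t·E[r] = -0.157098, running G = -2.838338
t=6: π = [0.1641, 0.2114, 0.1874, 0.1514, 0.1250, 0.1607], E[r] = -0.9347, γ^t·E[r] = -0.109970, running G = -2.948308

G = -2.9483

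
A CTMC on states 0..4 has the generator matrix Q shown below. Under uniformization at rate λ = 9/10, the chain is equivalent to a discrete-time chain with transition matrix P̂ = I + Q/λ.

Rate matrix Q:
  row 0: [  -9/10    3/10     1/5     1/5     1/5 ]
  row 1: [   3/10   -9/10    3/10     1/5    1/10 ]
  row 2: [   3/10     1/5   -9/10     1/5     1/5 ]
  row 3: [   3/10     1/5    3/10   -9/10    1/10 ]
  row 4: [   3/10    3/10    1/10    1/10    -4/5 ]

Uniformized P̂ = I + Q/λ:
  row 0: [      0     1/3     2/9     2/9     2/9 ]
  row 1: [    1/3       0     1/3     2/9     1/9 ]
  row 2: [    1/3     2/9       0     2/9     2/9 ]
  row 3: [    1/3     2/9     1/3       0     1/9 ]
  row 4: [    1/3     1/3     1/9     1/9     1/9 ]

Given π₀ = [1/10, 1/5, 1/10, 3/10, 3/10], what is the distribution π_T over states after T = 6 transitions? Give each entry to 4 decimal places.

t=0: π = [0.1000, 0.2000, 0.1000, 0.3000, 0.3000]
t=1: π = [0.3000, 0.2222, 0.2222, 0.1222, 0.1333]
t=2: π = [0.2333, 0.2210, 0.1963, 0.1802, 0.1691]
t=3: π = [0.2556, 0.2178, 0.2044, 0.1634, 0.1588]
t=4: π = [0.2481, 0.2199, 0.2015, 0.1683, 0.1622]
t=5: π = [0.2506, 0.2190, 0.2025, 0.1668, 0.1611]
t=6: π = [0.2498, 0.2193, 0.2022, 0.1673, 0.1615]

π = [0.2498, 0.2193, 0.2022, 0.1673, 0.1615]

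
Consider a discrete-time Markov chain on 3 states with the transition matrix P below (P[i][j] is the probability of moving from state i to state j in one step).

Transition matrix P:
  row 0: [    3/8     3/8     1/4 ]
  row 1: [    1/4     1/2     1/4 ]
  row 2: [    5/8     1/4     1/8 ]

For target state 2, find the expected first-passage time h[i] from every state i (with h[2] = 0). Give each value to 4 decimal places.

First-step conditioning: h[2] = 0; for i ≠ 2, h[i] = 1 + Σ_k P[i][k]·h[k].
  h[0] = 1 + 3/8·h[0] + 3/8·h[1]
  h[1] = 1 + 1/4·h[0] + 1/2·h[1]
Solving the 2×2 linear system over states ≠ 2 gives exactly h = [4, 4, 0] (h[2] = 0 is the target).

h = [4.0000, 4.0000, 0.0000]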